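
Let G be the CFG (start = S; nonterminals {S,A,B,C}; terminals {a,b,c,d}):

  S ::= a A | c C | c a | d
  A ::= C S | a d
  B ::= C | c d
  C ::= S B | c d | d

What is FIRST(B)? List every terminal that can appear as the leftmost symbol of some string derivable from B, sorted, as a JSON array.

Compute FIRST by fixpoint:
pass 1:
  A via A→a d: +{a}
  B via B→c d: +{c}
  C via C→c d: +{c}
  C via C→d: +{d}
  S via S→a A: +{a}
  S via S→c C: +{c}
  S via S→d: +{d}
  FIRST[S]={a,c,d}  FIRST[A]={a}  FIRST[B]={c}  FIRST[C]={c,d}
pass 2:
  A via A→C S: +{c,d}
  B via B→C: +{d}
  C via C→S B: +{a}
  FIRST[S]={a,c,d}  FIRST[A]={a,c,d}  FIRST[B]={c,d}  FIRST[C]={a,c,d}
pass 3:
  B via B→C: +{a}
  FIRST[S]={a,c,d}  FIRST[A]={a,c,d}  FIRST[B]={a,c,d}  FIRST[C]={a,c,d}
pass 4: (stable)
  FIRST[S]={a,c,d}  FIRST[A]={a,c,d}  FIRST[B]={a,c,d}  FIRST[C]={a,c,d}

FIRST(B) = ["a", "c", "d"]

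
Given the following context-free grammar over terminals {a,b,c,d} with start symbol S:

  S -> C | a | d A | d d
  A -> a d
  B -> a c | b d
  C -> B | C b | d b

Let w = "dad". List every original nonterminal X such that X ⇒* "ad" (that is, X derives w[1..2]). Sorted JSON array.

CNF form of G:
  S -> C T3 | T0 T2 | T1 A | T1 T1 | T1 T3 | T3 T1 | a
  A -> T0 T1
  B -> T0 T2 | T3 T1
  C -> C T3 | T0 T2 | T1 T3 | T3 T1
  T0 -> a
  T1 -> d
  T2 -> c
  T3 -> b

CYK table (by increasing span) — only the sub-triangle for w[1..2]:
  [1..1]={S,T0}  "a"  orig:{S}
  [2..2]={T1}  "d"  orig:{}
  [1..2]={A}  "ad"

Original NTs in T[1,2] deriving "ad": ["A"]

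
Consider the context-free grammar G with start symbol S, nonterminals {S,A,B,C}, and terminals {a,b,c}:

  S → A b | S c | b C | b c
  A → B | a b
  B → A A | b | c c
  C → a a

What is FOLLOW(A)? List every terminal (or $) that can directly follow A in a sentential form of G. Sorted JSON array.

Compute FIRST by fixpoint:
pass 1:
  A via A→a b: +{a}
  B via B→A A: +{a}
  B via B→b: +{b}
  B via B→c c: +{c}
  C via C→a a: +{a}
  S via S→A b: +{a}
  S via S→b C: +{b}
  FIRST(S)={a,b}  FIRST(A)={a}  FIRST(B)={a,b,c}  FIRST(C)={a}
pass 2:
  A via A→B: +{b,c}
  S via S→A b: +{c}
  FIRST(S)={a,b,c}  FIRST(A)={a,b,c}  FIRST(B)={a,b,c}  FIRST(C)={a}
pass 3: (no change)
  FIRST(S)={a,b,c}  FIRST(A)={a,b,c}  FIRST(B)={a,b,c}  FIRST(C)={a}

FOLLOW iteration:
initialize: $ ∈ FOLLOW(S)
iter 1:
  B→A A: FOLLOW(A) ⊇ FIRST(A) = {a,b,c}; new: +{a,b,c}
  S→S c: FOLLOW(S) ⊇ FIRST(c) = {c}; new: +{c}
  S→b C: FOLLOW(C) ⊇ FOLLOW(S) ⊇ {$,c}; new: +{$,c}
  FOLLOW[S]={$,c}  FOLLOW[A]={a,b,c}  FOLLOW[B]={}  FOLLOW[C]={$,c}
iter 2:
  A→B: FOLLOW(B) ⊇ FOLLOW(A) ⊇ {a,b,c}; new: +{a,b,c}
  FOLLOW[S]={$,c}  FOLLOW[A]={a,b,c}  FOLLOW[B]={a,b,c}  FOLLOW[C]={$,c}
iter 3: (no change)
  FOLLOW[S]={$,c}  FOLLOW[A]={a,b,c}  FOLLOW[B]={a,b,c}  FOLLOW[C]={$,c}

FOLLOW(A) = ["a", "b", "c"]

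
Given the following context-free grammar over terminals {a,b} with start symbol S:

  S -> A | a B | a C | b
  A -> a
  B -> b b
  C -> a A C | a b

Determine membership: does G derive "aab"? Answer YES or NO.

Convert to CNF:
  S -> T1 B | T1 C | a | b
  A -> a
  B -> T0 T0
  C -> T1 T0 | T1 X2
  T0 -> b
  T1 -> a
  X2 -> A C

Fill CYK table bottom-up:
  T[0,0] 'a' = {A,S,T1}  orig:{A,S}
  T[1,1] 'a' = {A,S,T1}  orig:{A,S}
  T[2,2] 'b' = {S,T0}  orig:{S}
  T[0,1] 'aa' = ∅
  T[1,2] 'ab' = {C}
  T[0,2] 'aab' = {S,X2}  orig:{S}

S ∈ T[0,2] ⇒ YES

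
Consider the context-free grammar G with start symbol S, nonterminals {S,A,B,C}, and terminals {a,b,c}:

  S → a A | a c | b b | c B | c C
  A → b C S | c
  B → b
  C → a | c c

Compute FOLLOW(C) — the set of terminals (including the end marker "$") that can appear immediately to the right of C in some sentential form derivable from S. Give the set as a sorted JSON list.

Compute FIRST by fixpoint:
pass 1:
  A via A→b C S: +{b}
  A via A→c: +{c}
  B via B→b: +{b}
  C via C→a: +{a}
  C via C→c c: +{c}
  S via S→a A: +{a}
  S via S→b b: +{b}
  S via S→c B: +{c}
  FIRST(S)={a,b,c}  FIRST(A)={b,c}  FIRST(B)={b}  FIRST(C)={a,c}
pass 2: (no change)
  FIRST(S)={a,b,c}  FIRST(A)={b,c}  FIRST(B)={b}  FIRST(C)={a,c}

FOLLOW sets:
seed FOLLOW(S) with $
[1]
  A→b C S: FOLLOW(C) ⊇ FIRST(S) = {a,b,c}; new: +{a,b,c}
  S→a A: FOLLOW(A) ⊇ FOLLOW(S) ⊇ {$}; new: +{$}
  S→c B: FOLLOW(B) ⊇ FOLLOW(S) ⊇ {$}; new: +{$}
  S→c C: FOLLOW(C) ⊇ FOLLOW(S) ⊇ {$}; new: +{$}
  FOLLOW(S)={$}  FOLLOW(A)={$}  FOLLOW(B)={$}  FOLLOW(C)={$,a,b,c}
[2] — fixpoint
  FOLLOW(S)={$}  FOLLOW(A)={$}  FOLLOW(B)={$}  FOLLOW(C)={$,a,b,c}

FOLLOW(C) = ["$", "a", "b", "c"]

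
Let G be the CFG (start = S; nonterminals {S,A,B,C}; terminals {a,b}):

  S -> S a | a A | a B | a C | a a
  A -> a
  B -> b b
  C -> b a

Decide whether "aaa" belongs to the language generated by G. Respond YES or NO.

CNF form of G:
  S -> S T1 | T1 A | T1 B | T1 C | T1 T1
  A -> a
  B -> T0 T0
  C -> T0 T1
  T0 -> b
  T1 -> a

Fill CYK table bottom-up:
  cell(0,0) a: {A,T1}  orig:{A}
  cell(1,1) a: {A,T1}  orig:{A}
  cell(2,2) a: {A,T1}  orig:{A}
  cell(0,1) aa: {S}
  cell(1,2) aa: {S}
  cell(0,2) aaa: {S}

S ∈ T[0,2] ⇒ YES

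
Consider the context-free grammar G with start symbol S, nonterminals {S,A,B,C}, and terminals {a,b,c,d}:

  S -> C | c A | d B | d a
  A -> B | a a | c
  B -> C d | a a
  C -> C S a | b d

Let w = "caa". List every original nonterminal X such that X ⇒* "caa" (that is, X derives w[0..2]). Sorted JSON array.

Convert to CNF:
  S -> C X5 | T0 B | T0 T1 | T2 T0 | T3 A
  A -> C T0 | T1 T1 | c
  B -> C T0 | T1 T1
  C -> C X4 | T2 T0
  T0 -> d
  T1 -> a
  T2 -> b
  T3 -> c
  X4 -> S T1
  X5 -> S T1

Fill CYK table bottom-up (cells [i..j] with 0 ≤ i ≤ j ≤ 2 only):
  [0..0]={A,T3}  "c"  orig:{A}
  [1..1]={T1}  "a"  orig:{}
  [2..2]={T1}  "a"  orig:{}
  [0..1]=∅  "ca"
  [1..2]={A,B}  "aa"
  [0..2]={S}  "caa"

Original NTs in T[0,2] deriving "caa": ["S"]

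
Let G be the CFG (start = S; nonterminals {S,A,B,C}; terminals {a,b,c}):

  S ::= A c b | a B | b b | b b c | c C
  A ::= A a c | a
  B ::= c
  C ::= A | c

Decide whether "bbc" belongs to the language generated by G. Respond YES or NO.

Convert to CNF:
  S -> A X5 | T0 B | T1 C | T2 T2 | T2 X6
  A -> A X3 | a
  B -> c
  C -> A X4 | a | c
  T0 -> a
  T1 -> c
  T2 -> b
  X3 -> T0 T1
  X4 -> T0 T1
  X5 -> T1 T2
  X6 -> T2 T1

Fill CYK table bottom-up:
  cell(0,0) b: {T2}  orig:{}
  cell(1,1) b: {T2}  orig:{}
  cell(2,2) c: {B,C,T1}  orig:{B,C}
  cell(0,1) bb: {S}
  cell(1,2) bc: {X6}  orig:{}
  cell(0,2) bbc: {S}

S ∈ T[0,2] ⇒ YES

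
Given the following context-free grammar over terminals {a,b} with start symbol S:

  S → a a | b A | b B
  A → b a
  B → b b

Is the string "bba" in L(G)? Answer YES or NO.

CNF form of G:
  S -> T0 A | T0 B | T1 T1
  A -> T0 T1
  B -> T0 T0
  T0 -> b
  T1 -> a

CYK fill:
  cell(0,0) b: {T0}  orig:{}
  cell(1,1) b: {T0}  orig:{}
  cell(2,2) a: {T1}  orig:{}
  cell(0,1) bb: {B}
  cell(1,2) ba: {A}
  cell(0,2) bba: {S}

S ∈ T[0,2] ⇒ YES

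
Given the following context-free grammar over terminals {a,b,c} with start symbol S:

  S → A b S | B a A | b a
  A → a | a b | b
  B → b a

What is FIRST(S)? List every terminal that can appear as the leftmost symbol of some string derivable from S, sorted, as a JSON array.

Compute FIRST by fixpoint:
[1]
  A via A→a: +{a}
  A via A→b: +{b}
  B via B→b a: +{b}
  S via S→A b S: +{a,b}
  S: {a,b}  A: {a,b}  B: {b}
[2] (stable)
  S: {a,b}  A: {a,b}  B: {b}

FIRST(S) = ["a", "b"]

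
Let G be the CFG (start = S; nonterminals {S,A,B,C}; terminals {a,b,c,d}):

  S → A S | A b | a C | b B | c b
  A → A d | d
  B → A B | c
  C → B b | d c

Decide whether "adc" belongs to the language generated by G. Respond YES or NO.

CNF form of G:
  S -> A S | A T1 | T1 B | T2 T1 | T3 C
  A -> A T0 | d
  B -> A B | c
  C -> B T1 | T0 T2
  T0 -> d
  T1 -> b
  T2 -> c
  T3 -> a

CYK table (by increasing span):
  cell(0,0) a: {T3}  orig:{}
  cell(1,1) d: {A,T0}  orig:{A}
  cell(2,2) c: {B,T2}  orig:{B}
  cell(0,1) ad: ∅
  cell(1,2) dc: {B,C}
  cell(0,2) adc: {S}

S ∈ T[0,2] ⇒ YES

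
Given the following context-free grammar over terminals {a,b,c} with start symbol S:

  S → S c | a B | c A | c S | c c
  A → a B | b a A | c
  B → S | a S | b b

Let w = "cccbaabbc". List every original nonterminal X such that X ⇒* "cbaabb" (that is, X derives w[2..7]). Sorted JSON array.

CNF form of G:
  S -> S T2 | T0 B | T2 A | T2 S | T2 T2
  A -> T0 B | T1 X3 | c
  B -> S T2 | T0 B | T0 S | T1 T1 | T2 A | T2 S | T2 T2
  T0 -> a
  T1 -> b
  T2 -> c
  X3 -> T0 A

Fill CYK table bottom-up (cells [i..j] with 2 ≤ i ≤ j ≤ 7 only):
  T[2,2] 'c' = {A,T2}  orig:{A}
  T[3,3] 'b' = {T1}  orig:{}
  T[4,4] 'a' = {T0}  orig:{}
  T[5,5] 'a' = {T0}  orig:{}
  T[6,6] 'b' = {T1}  orig:{}
  T[7,7] 'b' = {T1}  orig:{}
  T[2,3] 'cb' = ∅
  T[3,4] 'ba' = ∅
  T[4,5] 'aa' = ∅
  T[5,6] 'ab' = ∅
  T[6,7] 'bb' = {B}
  T[2,4] 'cba' = ∅
  T[3,5] 'baa' = ∅
  T[4,6] 'aab' = ∅
  T[5,7] 'abb' = {A,B,S}
  T[2,5] 'cbaa' = ∅
  T[3,6] 'baab' = ∅
  T[4,7] 'aabb' = {A,B,S,X3}  orig:{A,B,S}
  T[2,6] 'cbaab' = ∅
  T[3,7] 'baabb' = {A}
  T[2,7] 'cbaabb' = {B,S}

Original NTs in T[2,7] deriving "cbaabb": ["B", "S"]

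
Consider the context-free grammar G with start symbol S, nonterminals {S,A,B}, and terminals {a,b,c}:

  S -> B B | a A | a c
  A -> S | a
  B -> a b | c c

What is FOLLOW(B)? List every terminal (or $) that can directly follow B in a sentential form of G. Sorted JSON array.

Compute FIRST by fixpoint:
[1]
  A via A→a: +{a}
  B via B→a b: +{a}
  B via B→c c: +{c}
  S via S→B B: +{a,c}
  FIRST(S)={a,c}  FIRST(A)={a}  FIRST(B)={a,c}
[2]
  A via A→S: +{c}
  FIRST(S)={a,c}  FIRST(A)={a,c}  FIRST(B)={a,c}
[3] (stable)
  FIRST(S)={a,c}  FIRST(A)={a,c}  FIRST(B)={a,c}

Compute FOLLOW by fixpoint:
initialize: $ ∈ FOLLOW(S)
[1]
  S→B B: FOLLOW(B) ⊇ FIRST(B) = {a,c}; new: +{a,c}
  S→B B: FOLLOW(B) ⊇ FOLLOW(S) ⊇ {$}; new: +{$}
  S→a A: FOLLOW(A) ⊇ FOLLOW(S) ⊇ {$}; new: +{$}
  FOLLOW[S]={$}  FOLLOW[A]={$}  FOLLOW[B]={$,a,c}
[2] — fixpoint
  FOLLOW[S]={$}  FOLLOW[A]={$}  FOLLOW[B]={$,a,c}

FOLLOW(B) = ["$", "a", "c"]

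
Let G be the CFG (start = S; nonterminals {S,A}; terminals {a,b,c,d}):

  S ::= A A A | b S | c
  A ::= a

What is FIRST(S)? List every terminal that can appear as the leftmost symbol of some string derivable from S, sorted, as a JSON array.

FIRST iteration:
round 1:
  A via A→a: +{a}
  S via S→A A A: +{a}
  S via S→b S: +{b}
  S via S→c: +{c}
  S: {a,b,c}  A: {a}
round 2: — fixpoint
  S: {a,b,c}  A: {a}

FIRST(S) = ["a", "b", "c"]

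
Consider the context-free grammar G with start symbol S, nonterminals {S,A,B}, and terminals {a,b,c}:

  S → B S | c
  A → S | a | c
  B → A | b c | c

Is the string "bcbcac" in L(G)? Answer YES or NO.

CNF form of G:
  S -> B S | c
  A -> B S | a | c
  B -> B S | T0 T1 | a | c
  T0 -> b
  T1 -> c

Fill CYK table bottom-up:
  [0..0]={T0}  "b"  orig:{}
  [1..1]={A,B,S,T1}  "c"  orig:{A,B,S}
  [2..2]={T0}  "b"  orig:{}
  [3..3]={A,B,S,T1}  "c"  orig:{A,B,S}
  [4..4]={A,B}  "a"
  [5..5]={A,B,S,T1}  "c"  orig:{A,B,S}
  [0..1]={B}  "bc"
  [1..2]=∅  "cb"
  [2..3]={B}  "bc"
  [3..4]=∅  "ca"
  [4..5]={A,B,S}  "ac"
  [0..2]=∅  "bcb"
  [1..3]=∅  "cbc"
  [2..4]=∅  "bca"
  [3..5]={A,B,S}  "cac"
  [0..3]=∅  "bcbc"
  [1..4]=∅  "cbca"
  [2..5]={A,B,S}  "bcac"
  [0..4]=∅  "bcbca"
  [1..5]={A,B,S}  "cbcac"
  [0..5]={A,B,S}  "bcbcac"

S ∈ T[0,5] ⇒ YES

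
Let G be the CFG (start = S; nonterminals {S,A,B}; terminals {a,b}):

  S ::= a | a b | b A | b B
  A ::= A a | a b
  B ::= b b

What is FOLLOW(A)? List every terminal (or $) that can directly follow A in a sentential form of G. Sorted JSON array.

FIRST sets, iterate to fixpoint:
pass 1:
  A via A→a b: +{a}
  B via B→b b: +{b}
  S via S→a: +{a}
  S via S→b A: +{b}
  S: {a,b}  A: {a}  B: {b}
pass 2: done
  S: {a,b}  A: {a}  B: {b}

FOLLOW sets:
seed FOLLOW(S) with $
iter 1:
  A→A a: FOLLOW(A) ⊇ FIRST(a) = {a}; new: +{a}
  S→b A: FOLLOW(A) ⊇ FOLLOW(S) ⊇ {$}; new: +{$}
  S→b B: FOLLOW(B) ⊇ FOLLOW(S) ⊇ {$}; new: +{$}
  S: {$}  A: {$,a}  B: {$}
iter 2: done
  S: {$}  A: {$,a}  B: {$}

FOLLOW(A) = ["$", "a"]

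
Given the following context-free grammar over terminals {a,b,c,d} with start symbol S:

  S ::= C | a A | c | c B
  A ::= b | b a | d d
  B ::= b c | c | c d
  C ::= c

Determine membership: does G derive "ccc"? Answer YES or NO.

Convert to CNF:
  S -> T1 A | T3 B | c
  A -> T0 T1 | T2 T2 | b
  B -> T0 T3 | T3 T2 | c
  C -> c
  T0 -> b
  T1 -> a
  T2 -> d
  T3 -> c

CYK table (by increasing span):
  [0..0]={B,C,S,T3}  "c"  orig:{B,C,S}
  [1..1]={B,C,S,T3}  "c"  orig:{B,C,S}
  [2..2]={B,C,S,T3}  "c"  orig:{B,C,S}
  [0..1]={S}  "cc"
  [1..2]={S}  "cc"
  [0..2]=∅  "ccc"

S ∉ T[0,2] ⇒ NO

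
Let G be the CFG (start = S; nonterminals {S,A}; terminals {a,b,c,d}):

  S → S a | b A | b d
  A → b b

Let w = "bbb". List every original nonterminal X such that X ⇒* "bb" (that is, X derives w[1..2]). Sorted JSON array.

CNF form of G:
  S -> S T1 | T0 A | T0 T2
  A -> T0 T0
  T0 -> b
  T1 -> a
  T2 -> d

Fill CYK table bottom-up — only the sub-triangle for w[1..2]:
  [1..1]={T0}  "b"  orig:{}
  [2..2]={T0}  "b"  orig:{}
  [1..2]={A}  "bb"

Original NTs in T[1,2] deriving "bb": ["A"]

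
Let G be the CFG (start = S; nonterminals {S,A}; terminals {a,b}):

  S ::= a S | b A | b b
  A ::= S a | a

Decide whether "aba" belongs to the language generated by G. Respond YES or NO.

CNF form of G:
  S -> T0 S | T1 A | T1 T1
  A -> S T0 | a
  T0 -> a
  T1 -> b

CYK fill:
  T[0,0] 'a' = {A,T0}  orig:{A}
  T[1,1] 'b' = {T1}  orig:{}
  T[2,2] 'a' = {A,T0}  orig:{A}
  T[0,1] 'ab' = ∅
  T[1,2] 'ba' = {S}
  T[0,2] 'aba' = {S}

S ∈ T[0,2] ⇒ YES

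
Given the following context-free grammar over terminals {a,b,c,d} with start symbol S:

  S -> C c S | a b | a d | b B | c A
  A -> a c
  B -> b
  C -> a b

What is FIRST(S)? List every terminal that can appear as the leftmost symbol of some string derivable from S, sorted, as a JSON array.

Compute FIRST by fixpoint:
round 1:
  A via A→a c: +{a}
  B via B→b: +{b}
  C via C→a b: +{a}
  S via S→C c S: +{a}
  S via S→b B: +{b}
  S via S→c A: +{c}
  FIRST(S)={a,b,c}  FIRST(A)={a}  FIRST(B)={b}  FIRST(C)={a}
round 2: (stable)
  FIRST(S)={a,b,c}  FIRST(A)={a}  FIRST(B)={b}  FIRST(C)={a}

FIRST(S) = ["a", "b", "c"]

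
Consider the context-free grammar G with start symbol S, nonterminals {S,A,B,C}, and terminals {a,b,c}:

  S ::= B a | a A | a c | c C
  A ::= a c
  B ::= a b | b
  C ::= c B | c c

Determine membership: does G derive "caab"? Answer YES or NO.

CNF form of G:
  S -> B T0 | T0 A | T0 T1 | T1 C
  A -> T0 T1
  B -> T0 T2 | b
  C -> T1 B | T1 T1
  T0 -> a
  T1 -> c
  T2 -> b

CYK fill:
  cell(0,0) c: {T1}  orig:{}
  cell(1,1) a: {T0}  orig:{}
  cell(2,2) a: {T0}  orig:{}
  cell(3,3) b: {B,T2}  orig:{B}
  cell(0,1) ca: ∅
  cell(1,2) aa: ∅
  cell(2,3) ab: {B}
  cell(0,2) caa: ∅
  cell(1,3) aab: ∅
  cell(0,3) caab: ∅

S ∉ T[0,3] ⇒ NO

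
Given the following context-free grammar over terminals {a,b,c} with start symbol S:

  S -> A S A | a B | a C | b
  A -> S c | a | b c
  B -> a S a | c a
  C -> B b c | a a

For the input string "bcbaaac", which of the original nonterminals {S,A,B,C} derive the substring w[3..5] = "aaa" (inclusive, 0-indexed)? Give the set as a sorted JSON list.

Convert to CNF:
  S -> A X5 | T2 B | T2 C | b
  A -> S T0 | T1 T0 | a
  B -> T0 T2 | T2 X3
  C -> B X4 | T2 T2
  T0 -> c
  T1 -> b
  T2 -> a
  X3 -> S T2
  X4 -> T1 T0
  X5 -> S A

CYK fill — only the sub-triangle for w[3..5]:
  cell(3,3) a: {A,T2}  orig:{A}
  cell(4,4) a: {A,T2}  orig:{A}
  cell(5,5) a: {A,T2}  orig:{A}
  cell(3,4) aa: {C}
  cell(4,5) aa: {C}
  cell(3,5) aaa: {S}

Original NTs in T[3,5] deriving "aaa": ["S"]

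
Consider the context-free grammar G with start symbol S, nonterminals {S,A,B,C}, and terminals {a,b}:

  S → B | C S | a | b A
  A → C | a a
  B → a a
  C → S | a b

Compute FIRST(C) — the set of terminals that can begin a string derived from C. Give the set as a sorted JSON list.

FIRST sets, iterate to fixpoint:
pass 1:
  A via A→a a: +{a}
  B via B→a a: +{a}
  C via C→a b: +{a}
  S via S→B: +{a}
  S via S→b A: +{b}
  FIRST[S]={a,b}  FIRST[A]={a}  FIRST[B]={a}  FIRST[C]={a}
pass 2:
  C via C→S: +{b}
  FIRST[S]={a,b}  FIRST[A]={a}  FIRST[B]={a}  FIRST[C]={a,b}
pass 3:
  A via A→C: +{b}
  FIRST[S]={a,b}  FIRST[A]={a,b}  FIRST[B]={a}  FIRST[C]={a,b}
pass 4: (stable)
  FIRST[S]={a,b}  FIRST[A]={a,b}  FIRST[B]={a}  FIRST[C]={a,b}

FIRST(C) = ["a", "b"]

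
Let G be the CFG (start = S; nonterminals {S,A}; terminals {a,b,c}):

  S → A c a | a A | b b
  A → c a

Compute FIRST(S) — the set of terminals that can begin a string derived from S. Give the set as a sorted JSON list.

Compute FIRST by fixpoint:
[1]
  A via A→c a: +{c}
  S via S→A c a: +{c}
  S via S→a A: +{a}
  S via S→b b: +{b}
  S: {a,b,c}  A: {c}
[2] (stable)
  S: {a,b,c}  A: {c}

FIRST(S) = ["a", "b", "c"]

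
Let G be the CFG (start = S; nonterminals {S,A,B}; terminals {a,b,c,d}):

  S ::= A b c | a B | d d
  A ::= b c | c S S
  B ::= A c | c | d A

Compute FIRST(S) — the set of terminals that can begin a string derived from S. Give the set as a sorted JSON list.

Compute FIRST by fixpoint:
round 1:
  A via A→b c: +{b}
  A via A→c S S: +{c}
  B via B→A c: +{b,c}
  B via B→d A: +{d}
  S via S→A b c: +{b,c}
  S via S→a B: +{a}
  S via S→d d: +{d}
  FIRST[S]={a,b,c,d}  FIRST[A]={b,c}  FIRST[B]={b,c,d}
round 2: done
  FIRST[S]={a,b,c,d}  FIRST[A]={b,c}  FIRST[B]={b,c,d}

FIRST(S) = ["a", "b", "c", "d"]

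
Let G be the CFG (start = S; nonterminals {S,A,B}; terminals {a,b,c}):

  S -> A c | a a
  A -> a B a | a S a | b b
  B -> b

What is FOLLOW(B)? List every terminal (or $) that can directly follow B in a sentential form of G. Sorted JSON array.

FIRST sets, iterate to fixpoint:
iter 1:
  A via A→a B a: +{a}
  A via A→b b: +{b}
  B via B→b: +{b}
  S via S→A c: +{a,b}
  FIRST[S]={a,b}  FIRST[A]={a,b}  FIRST[B]={b}
iter 2: (stable)
  FIRST[S]={a,b}  FIRST[A]={a,b}  FIRST[B]={b}

FOLLOW iteration:
FOLLOW(S) := {$}
iter 1:
  A→a B a: FOLLOW(B) ⊇ FIRST(a) = {a}; new: +{a}
  A→a S a: FOLLOW(S) ⊇ FIRST(a) = {a}; new: +{a}
  S→A c: FOLLOW(A) ⊇ FIRST(c) = {c}; new: +{c}
  FOLLOW[S]={$,a}  FOLLOW[A]={c}  FOLLOW[B]={a}
iter 2: (stable)
  FOLLOW[S]={$,a}  FOLLOW[A]={c}  FOLLOW[B]={a}

FOLLOW(B) = ["a"]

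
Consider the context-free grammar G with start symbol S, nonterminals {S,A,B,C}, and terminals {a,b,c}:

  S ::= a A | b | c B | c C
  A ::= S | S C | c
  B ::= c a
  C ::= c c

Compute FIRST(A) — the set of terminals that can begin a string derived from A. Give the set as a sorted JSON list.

FIRST sets, iterate to fixpoint:
round 1:
  A via A→c: +{c}
  B via B→c a: +{c}
  C via C→c c: +{c}
  S via S→a A: +{a}
  S via S→b: +{b}
  S via S→c B: +{c}
  FIRST(S)={a,b,c}  FIRST(A)={c}  FIRST(B)={c}  FIRST(C)={c}
round 2:
  A via A→S: +{a,b}
  FIRST(S)={a,b,c}  FIRST(A)={a,b,c}  FIRST(B)={c}  FIRST(C)={c}
round 3: done
  FIRST(S)={a,b,c}  FIRST(A)={a,b,c}  FIRST(B)={c}  FIRST(C)={c}

FIRST(A) = ["a", "b", "c"]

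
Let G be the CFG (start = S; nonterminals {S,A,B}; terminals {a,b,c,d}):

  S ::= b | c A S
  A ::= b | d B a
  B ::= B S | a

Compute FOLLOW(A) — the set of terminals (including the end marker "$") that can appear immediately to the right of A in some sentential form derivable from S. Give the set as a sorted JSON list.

FIRST iteration:
pass 1:
  A via A→b: +{b}
  A via A→d B a: +{d}
  B via B→a: +{a}
  S via S→b: +{b}
  S via S→c A S: +{c}
  FIRST[S]={b,c}  FIRST[A]={b,d}  FIRST[B]={a}
pass 2: — fixpoint
  FIRST[S]={b,c}  FIRST[A]={b,d}  FIRST[B]={a}

Compute FOLLOW by fixpoint:
seed FOLLOW(S) with $
[1]
  A→d B a: FOLLOW(B) ⊇ FIRST(a) = {a}; new: +{a}
  B→B S: FOLLOW(B) ⊇ FIRST(S) = {b,c}; new: +{b,c}
  B→B S: FOLLOW(S) ⊇ FOLLOW(B) ⊇ {a,b,c}; new: +{a,b,c}
  S→c A S: FOLLOW(A) ⊇ FIRST(S) = {b,c}; new: +{b,c}
  S: {$,a,b,c}  A: {b,c}  B: {a,b,c}
[2] (no change)
  S: {$,a,b,c}  A: {b,c}  B: {a,b,c}

FOLLOW(A) = ["b", "c"]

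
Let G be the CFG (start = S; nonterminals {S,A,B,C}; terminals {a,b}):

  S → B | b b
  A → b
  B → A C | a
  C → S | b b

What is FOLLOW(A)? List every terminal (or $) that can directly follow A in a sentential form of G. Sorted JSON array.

Compute FIRST by fixpoint:
pass 1:
  A via A→b: +{b}
  B via B→A C: +{b}
  B via B→a: +{a}
  C via C→b b: +{b}
  S via S→B: +{a,b}
  S: {a,b}  A: {b}  B: {a,b}  C: {b}
pass 2:
  C via C→S: +{a}
  S: {a,b}  A: {b}  B: {a,b}  C: {a,b}
pass 3: (no change)
  S: {a,b}  A: {b}  B: {a,b}  C: {a,b}

FOLLOW iteration:
seed FOLLOW(S) with $
iter 1:
  B→A C: FOLLOW(A) ⊇ FIRST(C) = {a,b}; new: +{a,b}
  S→B: FOLLOW(B) ⊇ FOLLOW(S) ⊇ {$}; new: +{$}
  FOLLOW(S)={$}  FOLLOW(A)={a,b}  FOLLOW(B)={$}  FOLLOW(C)={}
iter 2:
  B→A C: FOLLOW(C) ⊇ FOLLOW(B) ⊇ {$}; new: +{$}
  FOLLOW(S)={$}  FOLLOW(A)={a,b}  FOLLOW(B)={$}  FOLLOW(C)={$}
iter 3: — fixpoint
  FOLLOW(S)={$}  FOLLOW(A)={a,b}  FOLLOW(B)={$}  FOLLOW(C)={$}

FOLLOW(A) = ["a", "b"]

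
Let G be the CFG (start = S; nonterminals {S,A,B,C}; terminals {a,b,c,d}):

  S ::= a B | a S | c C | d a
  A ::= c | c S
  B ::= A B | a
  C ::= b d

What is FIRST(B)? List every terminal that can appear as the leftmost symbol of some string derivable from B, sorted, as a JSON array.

FIRST sets, iterate to fixpoint:
iter 1:
  A via A→c: +{c}
  B via B→A B: +{c}
  B via B→a: +{a}
  C via C→b d: +{b}
  S via S→a B: +{a}
  S via S→c C: +{c}
  S via S→d a: +{d}
  FIRST(S)={a,c,d}  FIRST(A)={c}  FIRST(B)={a,c}  FIRST(C)={b}
iter 2: done
  FIRST(S)={a,c,d}  FIRST(A)={c}  FIRST(B)={a,c}  FIRST(C)={b}

FIRST(B) = ["a", "c"]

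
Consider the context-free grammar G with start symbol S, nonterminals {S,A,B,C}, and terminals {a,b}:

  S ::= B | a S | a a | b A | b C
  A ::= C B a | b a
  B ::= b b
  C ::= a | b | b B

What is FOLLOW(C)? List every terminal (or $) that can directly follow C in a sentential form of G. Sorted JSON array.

FIRST sets, iterate to fixpoint:
pass 1:
  A via A→b a: +{b}
  B via B→b b: +{b}
  C via C→a: +{a}
  C via C→b: +{b}
  S via S→B: +{b}
  S via S→a S: +{a}
  S: {a,b}  A: {b}  B: {b}  C: {a,b}
pass 2:
  A via A→C B a: +{a}
  S: {a,b}  A: {a,b}  B: {b}  C: {a,b}
pass 3: — fixpoint
  S: {a,b}  A: {a,b}  B: {b}  C: {a,b}

FOLLOW iteration:
seed FOLLOW(S) with $
[1]
  A→C B a: FOLLOW(C) ⊇ FIRST(B) = {b}; new: +{b}
  A→C B a: FOLLOW(B) ⊇ FIRST(a) = {a}; new: +{a}
  C→b B: FOLLOW(B) ⊇ FOLLOW(C) ⊇ {b}; new: +{b}
  S→B: FOLLOW(B) ⊇ FOLLOW(S) ⊇ {$}; new: +{$}
  S→b A: FOLLOW(A) ⊇ FOLLOW(S) ⊇ {$}; new: +{$}
  S→b C: FOLLOW(C) ⊇ FOLLOW(S) ⊇ {$}; new: +{$}
  S: {$}  A: {$}  B: {$,a,b}  C: {$,b}
[2] (no change)
  S: {$}  A: {$}  B: {$,a,b}  C: {$,b}

FOLLOW(C) = ["$", "b"]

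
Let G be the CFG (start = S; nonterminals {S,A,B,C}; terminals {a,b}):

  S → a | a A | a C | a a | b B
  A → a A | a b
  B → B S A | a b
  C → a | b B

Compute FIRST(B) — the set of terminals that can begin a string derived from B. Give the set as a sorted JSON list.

FIRST iteration:
pass 1:
  A via A→a A: +{a}
  B via B→a b: +{a}
  C via C→a: +{a}
  C via C→b B: +{b}
  S via S→a: +{a}
  S via S→b B: +{b}
  FIRST[S]={a,b}  FIRST[A]={a}  FIRST[B]={a}  FIRST[C]={a,b}
pass 2: (no change)
  FIRST[S]={a,b}  FIRST[A]={a}  FIRST[B]={a}  FIRST[C]={a,b}

FIRST(B) = ["a"]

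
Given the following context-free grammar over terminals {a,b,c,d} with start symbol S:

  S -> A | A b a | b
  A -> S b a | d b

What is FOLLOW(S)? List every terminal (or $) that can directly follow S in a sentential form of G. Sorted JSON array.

FIRST iteration:
[1]
  A via A→d b: +{d}
  S via S→A: +{d}
  S via S→b: +{b}
  FIRST(S)={b,d}  FIRST(A)={d}
[2]
  A via A→S b a: +{b}
  FIRST(S)={b,d}  FIRST(A)={b,d}
[3] — fixpoint
  FIRST(S)={b,d}  FIRST(A)={b,d}

FOLLOW sets:
seed FOLLOW(S) with $
round 1:
  A→S b a: FOLLOW(S) ⊇ FIRST(b) = {b}; new: +{b}
  S→A: FOLLOW(A) ⊇ FOLLOW(S) ⊇ {$,b}; new: +{$,b}
  FOLLOW(S)={$,b}  FOLLOW(A)={$,b}
round 2: (stable)
  FOLLOW(S)={$,b}  FOLLOW(A)={$,b}

FOLLOW(S) = ["$", "b"]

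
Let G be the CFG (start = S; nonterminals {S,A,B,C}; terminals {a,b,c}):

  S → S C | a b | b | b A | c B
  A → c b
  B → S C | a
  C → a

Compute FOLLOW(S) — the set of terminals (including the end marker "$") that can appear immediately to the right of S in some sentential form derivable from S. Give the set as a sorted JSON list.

Compute FIRST by fixpoint:
iter 1:
  A via A→c b: +{c}
  B via B→a: +{a}
  C via C→a: +{a}
  S via S→a b: +{a}
  S via S→b: +{b}
  S via S→c B: +{c}
  FIRST(S)={a,b,c}  FIRST(A)={c}  FIRST(B)={a}  FIRST(C)={a}
iter 2:
  B via B→S C: +{b,c}
  FIRST(S)={a,b,c}  FIRST(A)={c}  FIRST(B)={a,b,c}  FIRST(C)={a}
iter 3: done
  FIRST(S)={a,b,c}  FIRST(A)={c}  FIRST(B)={a,b,c}  FIRST(C)={a}

FOLLOW sets:
initialize: $ ∈ FOLLOW(S)
pass 1:
  B→S C: FOLLOW(S) ⊇ FIRST(C) = {a}; new: +{a}
  S→S C: FOLLOW(C) ⊇ FOLLOW(S) ⊇ {$,a}; new: +{$,a}
  S→b A: FOLLOW(A) ⊇ FOLLOW(S) ⊇ {$,a}; new: +{$,a}
  S→c B: FOLLOW(B) ⊇ FOLLOW(S) ⊇ {$,a}; new: +{$,a}
  FOLLOW[S]={$,a}  FOLLOW[A]={$,a}  FOLLOW[B]={$,a}  FOLLOW[C]={$,a}
pass 2: done
  FOLLOW[S]={$,a}  FOLLOW[A]={$,a}  FOLLOW[B]={$,a}  FOLLOW[C]={$,a}

FOLLOW(S) = ["$", "a"]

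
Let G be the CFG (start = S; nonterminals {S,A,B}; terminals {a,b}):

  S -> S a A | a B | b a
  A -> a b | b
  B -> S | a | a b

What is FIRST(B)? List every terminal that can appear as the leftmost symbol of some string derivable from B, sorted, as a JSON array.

FIRST sets, iterate to fixpoint:
iter 1:
  A via A→a b: +{a}
  A via A→b: +{b}
  B via B→a: +{a}
  S via S→a B: +{a}
  S via S→b a: +{b}
  S: {a,b}  A: {a,b}  B: {a}
iter 2:
  B via B→S: +{b}
  S: {a,b}  A: {a,b}  B: {a,b}
iter 3: (no change)
  S: {a,b}  A: {a,b}  B: {a,b}

FIRST(B) = ["a", "b"]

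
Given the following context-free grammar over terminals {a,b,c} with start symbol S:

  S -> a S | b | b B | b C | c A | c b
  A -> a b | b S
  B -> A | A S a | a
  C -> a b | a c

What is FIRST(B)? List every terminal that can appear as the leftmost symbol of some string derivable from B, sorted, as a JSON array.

FIRST iteration:
[1]
  A via A→a b: +{a}
  A via A→b S: +{b}
  B via B→A: +{a,b}
  C via C→a b: +{a}
  S via S→a S: +{a}
  S via S→b: +{b}
  S via S→c A: +{c}
  FIRST[S]={a,b,c}  FIRST[A]={a,b}  FIRST[B]={a,b}  FIRST[C]={a}
[2] (no change)
  FIRST[S]={a,b,c}  FIRST[A]={a,b}  FIRST[B]={a,b}  FIRST[C]={a}

FIRST(B) = ["a", "b"]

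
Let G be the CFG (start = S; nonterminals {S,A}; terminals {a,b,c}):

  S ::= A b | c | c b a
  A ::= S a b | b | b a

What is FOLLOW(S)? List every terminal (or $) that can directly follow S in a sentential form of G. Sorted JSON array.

FIRST sets, iterate to fixpoint:
iter 1:
  A via A→b: +{b}
  S via S→A b: +{b}
  S via S→c: +{c}
  FIRST[S]={b,c}  FIRST[A]={b}
iter 2:
  A via A→S a b: +{c}
  FIRST[S]={b,c}  FIRST[A]={b,c}
iter 3: — fixpoint
  FIRST[S]={b,c}  FIRST[A]={b,c}

FOLLOW sets:
seed FOLLOW(S) with $
round 1:
  A→S a b: FOLLOW(S) ⊇ FIRST(a) = {a}; new: +{a}
  S→A b: FOLLOW(A) ⊇ FIRST(b) = {b}; new: +{b}
  S: {$,a}  A: {b}
round 2: done
  S: {$,a}  A: {b}

FOLLOW(S) = ["$", "a"]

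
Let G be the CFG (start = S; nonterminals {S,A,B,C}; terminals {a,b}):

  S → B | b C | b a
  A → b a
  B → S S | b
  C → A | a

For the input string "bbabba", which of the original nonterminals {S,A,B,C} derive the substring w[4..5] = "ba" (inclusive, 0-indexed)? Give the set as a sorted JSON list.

CNF form of G:
  S -> S S | T0 C | T0 T1 | b
  A -> T0 T1
  B -> S S | b
  C -> T0 T1 | a
  T0 -> b
  T1 -> a

CYK table (by increasing span), restricted to cells inside w[4..5]:
  T[4,4] 'b' = {B,S,T0}  orig:{B,S}
  T[5,5] 'a' = {C,T1}  orig:{C}
  T[4,5] 'ba' = {A,C,S}

Original NTs in T[4,5] deriving "ba": ["A", "C", "S"]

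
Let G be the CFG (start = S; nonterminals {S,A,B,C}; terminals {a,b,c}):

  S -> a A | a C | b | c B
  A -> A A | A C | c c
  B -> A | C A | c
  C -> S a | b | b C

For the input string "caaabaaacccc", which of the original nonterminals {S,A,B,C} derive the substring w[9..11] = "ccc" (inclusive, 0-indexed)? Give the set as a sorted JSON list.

CNF form of G:
  S -> T0 B | T1 A | T1 C | b
  A -> A A | A C | T0 T0
  B -> A A | A C | C A | T0 T0 | c
  C -> S T1 | T2 C | b
  T0 -> c
  T1 -> a
  T2 -> b

CYK fill — only the sub-triangle for w[9..11]:
  [9..9]={B,T0}  "c"  orig:{B}
  [10..10]={B,T0}  "c"  orig:{B}
  [11..11]={B,T0}  "c"  orig:{B}
  [9..10]={A,B,S}  "cc"
  [10..11]={A,B,S}  "cc"
  [9..11]={S}  "ccc"

Original NTs in T[9,11] deriving "ccc": ["S"]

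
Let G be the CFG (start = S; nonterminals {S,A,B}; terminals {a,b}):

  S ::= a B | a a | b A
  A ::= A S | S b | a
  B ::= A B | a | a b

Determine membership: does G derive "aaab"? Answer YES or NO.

Convert to CNF:
  S -> T0 A | T1 B | T1 T1
  A -> A S | S T0 | a
  B -> A B | T1 T0 | a
  T0 -> b
  T1 -> a

CYK fill:
  cell(0,0) a: {A,B,T1}  orig:{A,B}
  cell(1,1) a: {A,B,T1}  orig:{A,B}
  cell(2,2) a: {A,B,T1}  orig:{A,B}
  cell(3,3) b: {T0}  orig:{}
  cell(0,1) aa: {B,S}
  cell(1,2) aa: {B,S}
  cell(2,3) ab: {B}
  cell(0,2) aaa: {A,B,S}
  cell(1,3) aab: {A,B,S}
  cell(0,3) aaab: {A,B,S}

S ∈ T[0,3] ⇒ YES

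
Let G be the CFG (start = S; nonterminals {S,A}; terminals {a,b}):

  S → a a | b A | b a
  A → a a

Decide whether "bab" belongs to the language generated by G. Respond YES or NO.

Convert to CNF:
  S -> T0 T0 | T1 A | T1 T0
  A -> T0 T0
  T0 -> a
  T1 -> b

Fill CYK table bottom-up:
  cell(0,0) b: {T1}  orig:{}
  cell(1,1) a: {T0}  orig:{}
  cell(2,2) b: {T1}  orig:{}
  cell(0,1) ba: {S}
  cell(1,2) ab: ∅
  cell(0,2) bab: ∅

S ∉ T[0,2] ⇒ NO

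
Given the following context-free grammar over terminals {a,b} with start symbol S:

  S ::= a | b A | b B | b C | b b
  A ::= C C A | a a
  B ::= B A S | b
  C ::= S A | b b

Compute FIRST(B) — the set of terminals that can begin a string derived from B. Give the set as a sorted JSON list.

Compute FIRST by fixpoint:
round 1:
  A via A→a a: +{a}
  B via B→b: +{b}
  C via C→b b: +{b}
  S via S→a: +{a}
  S via S→b A: +{b}
  S: {a,b}  A: {a}  B: {b}  C: {b}
round 2:
  A via A→C C A: +{b}
  C via C→S A: +{a}
  S: {a,b}  A: {a,b}  B: {b}  C: {a,b}
round 3: done
  S: {a,b}  A: {a,b}  B: {b}  C: {a,b}

FIRST(B) = ["b"]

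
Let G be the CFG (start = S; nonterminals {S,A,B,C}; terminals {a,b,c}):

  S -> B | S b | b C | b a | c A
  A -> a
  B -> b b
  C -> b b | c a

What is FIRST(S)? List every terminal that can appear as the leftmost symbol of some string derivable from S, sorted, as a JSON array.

FIRST sets, iterate to fixpoint:
iter 1:
  A via A→a: +{a}
  B via B→b b: +{b}
  C via C→b b: +{b}
  C via C→c a: +{c}
  S via S→B: +{b}
  S via S→c A: +{c}
  S: {b,c}  A: {a}  B: {b}  C: {b,c}
iter 2: (stable)
  S: {b,c}  A: {a}  B: {b}  C: {b,c}

FIRST(S) = ["b", "c"]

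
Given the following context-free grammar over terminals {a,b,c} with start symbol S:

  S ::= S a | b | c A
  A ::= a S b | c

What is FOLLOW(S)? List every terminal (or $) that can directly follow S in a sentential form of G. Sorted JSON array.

Compute FIRST by fixpoint:
iter 1:
  A via A→a S b: +{a}
  A via A→c: +{c}
  S via S→b: +{b}
  S via S→c A: +{c}
  FIRST(S)={b,c}  FIRST(A)={a,c}
iter 2: done
  FIRST(S)={b,c}  FIRST(A)={a,c}

FOLLOW iteration:
FOLLOW(S) := {$}
round 1:
  A→a S b: FOLLOW(S) ⊇ FIRST(b) = {b}; new: +{b}
  S→S a: FOLLOW(S) ⊇ FIRST(a) = {a}; new: +{a}
  S→c A: FOLLOW(A) ⊇ FOLLOW(S) ⊇ {$,a,b}; new: +{$,a,b}
  S: {$,a,b}  A: {$,a,b}
round 2: (no change)
  S: {$,a,b}  A: {$,a,b}

FOLLOW(S) = ["$", "a", "b"]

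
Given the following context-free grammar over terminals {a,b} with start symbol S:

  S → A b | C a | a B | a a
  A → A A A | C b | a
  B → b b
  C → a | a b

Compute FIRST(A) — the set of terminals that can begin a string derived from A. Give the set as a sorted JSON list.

FIRST iteration:
[1]
  A via A→a: +{a}
  B via B→b b: +{b}
  C via C→a: +{a}
  S via S→A b: +{a}
  FIRST[S]={a}  FIRST[A]={a}  FIRST[B]={b}  FIRST[C]={a}
[2] (stable)
  FIRST[S]={a}  FIRST[A]={a}  FIRST[B]={b}  FIRST[C]={a}

FIRST(A) = ["a"]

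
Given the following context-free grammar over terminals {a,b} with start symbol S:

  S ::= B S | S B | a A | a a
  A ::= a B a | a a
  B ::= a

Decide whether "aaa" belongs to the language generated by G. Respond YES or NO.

CNF form of G:
  S -> B S | S B | T0 A | T0 T0
  A -> T0 T0 | T0 X1
  B -> a
  T0 -> a
  X1 -> B T0

CYK table (by increasing span):
  cell(0,0) a: {B,T0}  orig:{B}
  cell(1,1) a: {B,T0}  orig:{B}
  cell(2,2) a: {B,T0}  orig:{B}
  cell(0,1) aa: {A,S,X1}  orig:{A,S}
  cell(1,2) aa: {A,S,X1}  orig:{A,S}
  cell(0,2) aaa: {A,S}

S ∈ T[0,2] ⇒ YES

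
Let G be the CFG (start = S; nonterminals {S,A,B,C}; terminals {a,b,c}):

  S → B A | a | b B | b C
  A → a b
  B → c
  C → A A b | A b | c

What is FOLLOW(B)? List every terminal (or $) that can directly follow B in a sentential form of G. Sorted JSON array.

Compute FIRST by fixpoint:
[1]
  A via A→a b: +{a}
  B via B→c: +{c}
  C via C→A A b: +{a}
  C via C→c: +{c}
  S via S→B A: +{c}
  S via S→a: +{a}
  S via S→b B: +{b}
  FIRST(S)={a,b,c}  FIRST(A)={a}  FIRST(B)={c}  FIRST(C)={a,c}
[2] (no change)
  FIRST(S)={a,b,c}  FIRST(A)={a}  FIRST(B)={c}  FIRST(C)={a,c}

Compute FOLLOW by fixpoint:
seed FOLLOW(S) with $
[1]
  C→A A b: FOLLOW(A) ⊇ FIRST(A) = {a}; new: +{a}
  C→A A b: FOLLOW(A) ⊇ FIRST(b) = {b}; new: +{b}
  S→B A: FOLLOW(B) ⊇ FIRST(A) = {a}; new: +{a}
  S→B A: FOLLOW(A) ⊇ FOLLOW(S) ⊇ {$}; new: +{$}
  S→b B: FOLLOW(B) ⊇ FOLLOW(S) ⊇ {$}; new: +{$}
  S→b C: FOLLOW(C) ⊇ FOLLOW(S) ⊇ {$}; new: +{$}
  S: {$}  A: {$,a,b}  B: {$,a}  C: {$}
[2] done
  S: {$}  A: {$,a,b}  B: {$,a}  C: {$}

FOLLOW(B) = ["$", "a"]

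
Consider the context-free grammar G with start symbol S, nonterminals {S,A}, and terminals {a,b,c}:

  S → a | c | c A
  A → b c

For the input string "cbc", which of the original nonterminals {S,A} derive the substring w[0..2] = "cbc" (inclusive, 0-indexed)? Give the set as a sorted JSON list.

CNF form of G:
  S -> T1 A | a | c
  A -> T0 T1
  T0 -> b
  T1 -> c

CYK table (by increasing span) (cells [i..j] with 0 ≤ i ≤ j ≤ 2 only):
  [0..0]={S,T1}  "c"  orig:{S}
  [1..1]={T0}  "b"  orig:{}
  [2..2]={S,T1}  "c"  orig:{S}
  [0..1]=∅  "cb"
  [1..2]={A}  "bc"
  [0..2]={S}  "cbc"

Original NTs in T[0,2] deriving "cbc": ["S"]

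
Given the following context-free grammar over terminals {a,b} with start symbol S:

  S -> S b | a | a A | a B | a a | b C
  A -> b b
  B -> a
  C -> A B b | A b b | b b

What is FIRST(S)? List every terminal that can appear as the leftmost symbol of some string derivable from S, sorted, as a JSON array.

FIRST iteration:
[1]
  A via A→b b: +{b}
  B via B→a: +{a}
  C via C→A B b: +{b}
  S via S→a: +{a}
  S via S→b C: +{b}
  S: {a,b}  A: {b}  B: {a}  C: {b}
[2] (stable)
  S: {a,b}  A: {b}  B: {a}  C: {b}

FIRST(S) = ["a", "b"]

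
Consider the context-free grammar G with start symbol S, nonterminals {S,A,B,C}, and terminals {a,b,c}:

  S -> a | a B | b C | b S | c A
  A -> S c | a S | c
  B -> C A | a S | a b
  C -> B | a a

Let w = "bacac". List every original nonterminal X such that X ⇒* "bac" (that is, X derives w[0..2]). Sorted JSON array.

CNF form of G:
  S -> T0 A | T1 B | T2 C | T2 S | a
  A -> S T0 | T1 S | c
  B -> C A | T1 S | T1 T2
  C -> C A | T1 S | T1 T1 | T1 T2
  T0 -> c
  T1 -> a
  T2 -> b

CYK fill — only the sub-triangle for w[0..2]:
  T[0,0] 'b' = {T2}  orig:{}
  T[1,1] 'a' = {S,T1}  orig:{S}
  T[2,2] 'c' = {A,T0}  orig:{A}
  T[0,1] 'ba' = {S}
  T[1,2] 'ac' = {A}
  T[0,2] 'bac' = {A}

Original NTs in T[0,2] deriving "bac": ["A"]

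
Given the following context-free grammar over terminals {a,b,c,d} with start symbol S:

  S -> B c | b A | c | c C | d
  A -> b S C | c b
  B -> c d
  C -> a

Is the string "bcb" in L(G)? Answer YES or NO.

CNF form of G:
  S -> B T1 | T0 A | T1 C | c | d
  A -> T0 X3 | T1 T0
  B -> T1 T2
  C -> a
  T0 -> b
  T1 -> c
  T2 -> d
  X3 -> S C

CYK table (by increasing span):
  cell(0,0) b: {T0}  orig:{}
  cell(1,1) c: {S,T1}  orig:{S}
  cell(2,2) b: {T0}  orig:{}
  cell(0,1) bc: ∅
  cell(1,2) cb: {A}
  cell(0,2) bcb: {S}

S ∈ T[0,2] ⇒ YES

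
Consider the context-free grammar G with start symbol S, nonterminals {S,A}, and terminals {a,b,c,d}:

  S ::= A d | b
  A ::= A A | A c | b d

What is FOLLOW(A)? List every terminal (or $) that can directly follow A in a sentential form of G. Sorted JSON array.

FIRST sets, iterate to fixpoint:
[1]
  A via A→b d: +{b}
  S via S→A d: +{b}
  FIRST(S)={b}  FIRST(A)={b}
[2] (no change)
  FIRST(S)={b}  FIRST(A)={b}

Compute FOLLOW by fixpoint:
initialize: $ ∈ FOLLOW(S)
[1]
  A→A A: FOLLOW(A) ⊇ FIRST(A) = {b}; new: +{b}
  A→A c: FOLLOW(A) ⊇ FIRST(c) = {c}; new: +{c}
  S→A d: FOLLOW(A) ⊇ FIRST(d) = {d}; new: +{d}
  S: {$}  A: {b,c,d}
[2] (stable)
  S: {$}  A: {b,c,d}

FOLLOW(A) = ["b", "c", "d"]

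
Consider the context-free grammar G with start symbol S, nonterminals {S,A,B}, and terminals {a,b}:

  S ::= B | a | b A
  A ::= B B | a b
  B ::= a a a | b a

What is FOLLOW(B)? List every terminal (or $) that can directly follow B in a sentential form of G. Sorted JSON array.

FIRST sets, iterate to fixpoint:
iter 1:
  A via A→a b: +{a}
  B via B→a a a: +{a}
  B via B→b a: +{b}
  S via S→B: +{a,b}
  FIRST(S)={a,b}  FIRST(A)={a}  FIRST(B)={a,b}
iter 2:
  A via A→B B: +{b}
  FIRST(S)={a,b}  FIRST(A)={a,b}  FIRST(B)={a,b}
iter 3: — fixpoint
  FIRST(S)={a,b}  FIRST(A)={a,b}  FIRST(B)={a,b}

Compute FOLLOW by fixpoint:
FOLLOW(S) := {$}
iter 1:
  A→B B: FOLLOW(B) ⊇ FIRST(B) = {a,b}; new: +{a,b}
  S→B: FOLLOW(B) ⊇ FOLLOW(S) ⊇ {$}; new: +{$}
  S→b A: FOLLOW(A) ⊇ FOLLOW(S) ⊇ {$}; new: +{$}
  S: {$}  A: {$}  B: {$,a,b}
iter 2: done
  S: {$}  A: {$}  B: {$,a,b}

FOLLOW(B) = ["$", "a", "b"]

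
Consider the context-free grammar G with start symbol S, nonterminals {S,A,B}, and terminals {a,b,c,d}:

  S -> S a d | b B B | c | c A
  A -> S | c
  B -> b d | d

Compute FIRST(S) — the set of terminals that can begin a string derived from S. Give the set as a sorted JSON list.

FIRST sets, iterate to fixpoint:
pass 1:
  A via A→c: +{c}
  B via B→b d: +{b}
  B via B→d: +{d}
  S via S→b B B: +{b}
  S via S→c: +{c}
  FIRST[S]={b,c}  FIRST[A]={c}  FIRST[B]={b,d}
pass 2:
  A via A→S: +{b}
  FIRST[S]={b,c}  FIRST[A]={b,c}  FIRST[B]={b,d}
pass 3: (no change)
  FIRST[S]={b,c}  FIRST[A]={b,c}  FIRST[B]={b,d}

FIRST(S) = ["b", "c"]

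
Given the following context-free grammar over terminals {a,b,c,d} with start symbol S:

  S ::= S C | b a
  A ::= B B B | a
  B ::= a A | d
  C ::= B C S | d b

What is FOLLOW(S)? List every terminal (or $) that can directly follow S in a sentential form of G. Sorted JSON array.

FIRST sets, iterate to fixpoint:
pass 1:
  A via A→a: +{a}
  B via B→a A: +{a}
  B via B→d: +{d}
  C via C→B C S: +{a,d}
  S via S→b a: +{b}
  FIRST(S)={b}  FIRST(A)={a}  FIRST(B)={a,d}  FIRST(C)={a,d}
pass 2:
  A via A→B B B: +{d}
  FIRST(S)={b}  FIRST(A)={a,d}  FIRST(B)={a,d}  FIRST(C)={a,d}
pass 3: (stable)
  FIRST(S)={b}  FIRST(A)={a,d}  FIRST(B)={a,d}  FIRST(C)={a,d}

FOLLOW iteration:
seed FOLLOW(S) with $
iter 1:
  A→B B B: FOLLOW(B) ⊇ FIRST(B) = {a,d}; new: +{a,d}
  B→a A: FOLLOW(A) ⊇ FOLLOW(B) ⊇ {a,d}; new: +{a,d}
  C→B C S: FOLLOW(C) ⊇ FIRST(S) = {b}; new: +{b}
  C→B C S: FOLLOW(S) ⊇ FOLLOW(C) ⊇ {b}; new: +{b}
  S→S C: FOLLOW(S) ⊇ FIRST(C) = {a,d}; new: +{a,d}
  S→S C: FOLLOW(C) ⊇ FOLLOW(S) ⊇ {$,a,b,d}; new: +{$,a,d}
  S: {$,a,b,d}  A: {a,d}  B: {a,d}  C: {$,a,b,d}
iter 2: (stable)
  S: {$,a,b,d}  A: {a,d}  B: {a,d}  C: {$,a,b,d}

FOLLOW(S) = ["$", "a", "b", "d"]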